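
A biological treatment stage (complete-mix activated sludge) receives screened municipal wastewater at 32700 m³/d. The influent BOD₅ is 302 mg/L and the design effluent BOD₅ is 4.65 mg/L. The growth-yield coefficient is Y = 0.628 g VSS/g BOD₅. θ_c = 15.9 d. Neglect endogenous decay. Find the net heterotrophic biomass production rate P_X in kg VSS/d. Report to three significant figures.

With endogenous decay neglected, the observed yield equals the true yield: Y_obs = Y = 0.628 g VSS/g BOD₅.
ΔS = 302 − 4.65 = 297.4 mg/L, so the substrate removal rate is 32700 × 297.4/1000 = 9723 kg BOD₅/d.
Biomass produced: P_X = Y_obs·Q·ΔS = 0.6280 × 9723 ≈ 6106 kg VSS/d.

P_X ≈ 6110 kg VSS/d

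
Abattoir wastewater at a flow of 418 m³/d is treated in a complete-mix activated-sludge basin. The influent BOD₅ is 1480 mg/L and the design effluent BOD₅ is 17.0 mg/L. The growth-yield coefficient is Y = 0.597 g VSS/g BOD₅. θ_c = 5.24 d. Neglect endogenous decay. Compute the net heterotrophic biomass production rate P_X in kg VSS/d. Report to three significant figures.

P_X ≈ 365 kg VSS/d

Since k_d ≈ 0, Y_obs = Y = 0.597 g VSS/g BOD₅.
Substrate removed = Q·(S₀ − S) = 418 m³/d × (1480 − 17.0) g/m³ = 6.12×10^5 g/d = 611.5 kg/d.
P_X = Y_obs · Q(S₀ − S) = 0.5970 × 611.5 = 365.1 kg VSS/d.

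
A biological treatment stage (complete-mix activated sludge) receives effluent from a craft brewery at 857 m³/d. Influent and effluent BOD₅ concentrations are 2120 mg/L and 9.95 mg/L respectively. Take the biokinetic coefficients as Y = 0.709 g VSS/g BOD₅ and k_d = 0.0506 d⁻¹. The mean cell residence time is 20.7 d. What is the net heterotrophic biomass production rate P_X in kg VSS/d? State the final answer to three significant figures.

Y_obs = Y / (1 + k_d θ_c) = 0.709 / (1 + 0.0506 × 20.7) = 0.709 / 2.047 = 0.3463.
Q·(S₀ − S) = 857 × (2120 − 9.95) × 10⁻³ = 1808 kg/d removed.
P_X = Y_obs · Q(S₀ − S) = 0.3463 × 1808 = 626.2 kg VSS/d.

P_X ≈ 626 kg VSS/d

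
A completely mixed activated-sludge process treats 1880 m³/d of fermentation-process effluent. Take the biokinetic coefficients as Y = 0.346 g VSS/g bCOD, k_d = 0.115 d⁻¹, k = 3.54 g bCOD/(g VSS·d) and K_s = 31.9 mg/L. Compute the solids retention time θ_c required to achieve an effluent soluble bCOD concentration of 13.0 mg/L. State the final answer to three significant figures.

Specific growth rate at S = 13.0 mg/L: μ = YkS/(K_s+S) = 0.346·3.54·13.0/(31.9+13.0) = 0.3546 d⁻¹.
1/θ_c = 0.3546 − 0.115 = 0.2396 d⁻¹, so θ_c = 4.173 d.

θ_c ≈ 4.17 d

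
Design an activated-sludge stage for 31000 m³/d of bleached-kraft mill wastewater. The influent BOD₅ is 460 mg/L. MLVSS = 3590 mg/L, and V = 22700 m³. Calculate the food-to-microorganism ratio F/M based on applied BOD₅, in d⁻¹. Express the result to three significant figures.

F/M ≈ 0.175 d⁻¹

F/M = applied load / biomass = Q·S₀/(V·X) = 31000 × 460 / (22700 × 3590) = 0.1750 d⁻¹.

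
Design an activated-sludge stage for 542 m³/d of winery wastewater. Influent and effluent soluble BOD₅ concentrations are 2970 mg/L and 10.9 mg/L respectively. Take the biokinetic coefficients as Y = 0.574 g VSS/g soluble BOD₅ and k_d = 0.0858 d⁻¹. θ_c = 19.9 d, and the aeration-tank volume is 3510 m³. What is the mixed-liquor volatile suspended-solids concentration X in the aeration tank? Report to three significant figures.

X = Y·Q·ΔS·θ_c / [V·(1 + k_d θ_c)] = 0.574 × 542 × (2970 − 10.9) × 19.9 / [3510 × (1 + 0.0858 × 19.9)] = 1928 mg/L.

X ≈ 1930 mg/L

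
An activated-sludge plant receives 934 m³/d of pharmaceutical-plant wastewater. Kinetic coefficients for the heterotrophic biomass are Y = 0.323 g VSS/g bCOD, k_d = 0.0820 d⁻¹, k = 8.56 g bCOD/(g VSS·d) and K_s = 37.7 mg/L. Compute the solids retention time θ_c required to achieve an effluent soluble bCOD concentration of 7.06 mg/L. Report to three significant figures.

θ_c ≈ 2.82 d

Specific growth rate at S = 7.06 mg/L: μ = YkS/(K_s+S) = 0.323·8.56·7.06/(37.7+7.06) = 0.4361 d⁻¹.
Then 1/θ_c = μ − k_d = 0.4361 − 0.0820 = 0.3541 d⁻¹, giving θ_c = 2.824 d.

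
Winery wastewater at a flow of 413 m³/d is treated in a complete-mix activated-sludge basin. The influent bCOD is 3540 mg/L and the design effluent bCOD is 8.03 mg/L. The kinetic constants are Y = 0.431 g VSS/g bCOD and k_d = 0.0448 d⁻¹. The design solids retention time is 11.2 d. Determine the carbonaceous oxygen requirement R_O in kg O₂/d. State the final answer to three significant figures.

R_O ≈ 864 kg O₂/d

Y_obs = Y / (1 + k_d θ_c) = 0.431 / (1 + 0.0448 × 11.2) = 0.431 / 1.502 = 0.2870.
Substrate removed = Q·(S₀ − S) = 413 m³/d × (3540 − 8.03) g/m³ = 1.46×10^6 g/d = 1459 kg/d.
P_X = Y_obs·Q·(S₀ − S) = 0.2870 × 1459 = 418.6 kg VSS/d.
R_O = Q·(S₀ − S) − 1.42·P_X = 1459 − 1.42 × 418.6 = 864.2 kg O₂/d.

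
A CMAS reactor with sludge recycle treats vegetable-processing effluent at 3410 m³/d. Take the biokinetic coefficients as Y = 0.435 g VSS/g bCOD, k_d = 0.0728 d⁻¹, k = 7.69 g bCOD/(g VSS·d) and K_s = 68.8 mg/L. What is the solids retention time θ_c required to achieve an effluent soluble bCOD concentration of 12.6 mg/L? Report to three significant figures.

θ_c ≈ 2.25 d

At the target effluent, Y k S/(K_s+S) = 0.435×7.69×12.6/81.40 = 0.5178 d⁻¹.
Then 1/θ_c = μ − k_d = 0.5178 − 0.0728 = 0.4450 d⁻¹, giving θ_c = 2.247 d.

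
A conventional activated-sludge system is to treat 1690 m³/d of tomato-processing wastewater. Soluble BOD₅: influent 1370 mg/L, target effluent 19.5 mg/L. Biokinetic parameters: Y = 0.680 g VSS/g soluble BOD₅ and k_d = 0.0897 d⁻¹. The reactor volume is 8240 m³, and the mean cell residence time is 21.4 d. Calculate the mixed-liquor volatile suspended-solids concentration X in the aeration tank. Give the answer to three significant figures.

From V·X·(1 + k_d·θ_c) = Y·Q·(S₀ − S)·θ_c: X = 0.680 × 1690 × (1370 − 19.5) × 21.4 / [8240 × (1 + 0.0897 × 21.4)] = 1381 mg/L.

X ≈ 1380 mg/L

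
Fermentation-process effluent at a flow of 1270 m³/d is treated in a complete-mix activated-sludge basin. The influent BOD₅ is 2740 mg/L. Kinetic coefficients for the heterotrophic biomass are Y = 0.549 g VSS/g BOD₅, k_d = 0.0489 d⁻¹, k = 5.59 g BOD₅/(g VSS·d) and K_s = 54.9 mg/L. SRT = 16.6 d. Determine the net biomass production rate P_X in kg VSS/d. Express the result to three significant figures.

P_X ≈ 1050 kg VSS/d

From the Monod/SRT balance for a CMAS, S = K_s·(1+k_d θ_c)/[θ_c·(Y k − k_d) − 1] = 54.9 × (1 + 0.0489 × 16.6) / [16.6 × (0.549 × 5.59 − 0.0489) − 1] = 99.46 / 49.13 = 2.024 mg/L.
Y_obs = Y / (1 + k_d θ_c) = 0.549 / (1 + 0.0489 × 16.6) = 0.549 / 1.812 = 0.3030.
Q·(S₀ − S) = 1270 × (2740 − 2.02) × 10⁻³ = 3477 kg/d removed.
Biomass produced: P_X = Y_obs·Q·ΔS = 0.3030 × 3477 ≈ 1054 kg VSS/d.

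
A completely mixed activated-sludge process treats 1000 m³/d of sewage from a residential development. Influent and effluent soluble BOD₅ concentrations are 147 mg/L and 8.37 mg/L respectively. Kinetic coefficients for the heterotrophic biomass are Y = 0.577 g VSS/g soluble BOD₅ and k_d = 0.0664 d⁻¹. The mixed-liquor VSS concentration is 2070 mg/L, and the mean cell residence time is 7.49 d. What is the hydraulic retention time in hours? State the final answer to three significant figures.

From the SRT design equation V = Y Q (S₀−S) θ_c / [X (1 + k_d θ_c)] = 0.577 × 1000 × (147 − 8.37) × 7.49 / [2070 × (1 + 0.0664 × 7.49)] = 5.99×10^5 / 3099 = 193.3 m³.
Hydraulic retention time τ = V/Q = 193.3 / 1000 = 0.1933 d = 4.639 h.

τ ≈ 4.64 h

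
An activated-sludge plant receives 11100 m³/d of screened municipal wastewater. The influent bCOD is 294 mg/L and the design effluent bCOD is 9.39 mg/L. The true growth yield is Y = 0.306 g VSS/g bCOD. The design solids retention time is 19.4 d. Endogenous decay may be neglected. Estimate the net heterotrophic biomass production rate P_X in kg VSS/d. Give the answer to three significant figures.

No decay correction is needed, so Y_obs = Y = 0.306.
Substrate removed = Q·(S₀ − S) = 11100 m³/d × (294 − 9.39) g/m³ = 3.16×10^6 g/d = 3159 kg/d.
So the net sludge growth is P_X = 0.3060 × 3159 = 966.7 kg VSS/d.

P_X ≈ 967 kg VSS/d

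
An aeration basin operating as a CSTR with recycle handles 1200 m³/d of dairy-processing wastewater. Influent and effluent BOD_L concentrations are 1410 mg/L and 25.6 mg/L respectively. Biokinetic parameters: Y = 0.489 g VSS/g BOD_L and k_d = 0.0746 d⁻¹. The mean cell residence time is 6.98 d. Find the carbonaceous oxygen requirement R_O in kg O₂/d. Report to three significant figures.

Y_obs = Y / (1 + k_d θ_c) = 0.489 / (1 + 0.0746 × 6.98) = 0.489 / 1.521 = 0.3216.
Substrate removed = Q·(S₀ − S) = 1200 m³/d × (1410 − 25.6) g/m³ = 1.66×10^6 g/d = 1661 kg/d.
Biomass synthesised: P_X = Y_obs × 1661 = 534.2 kg VSS/d.
R_O = Q·ΔS − 1.42 P_X = 1661 − 758.6 = 902.7 kg O₂/d.

R_O ≈ 903 kg O₂/d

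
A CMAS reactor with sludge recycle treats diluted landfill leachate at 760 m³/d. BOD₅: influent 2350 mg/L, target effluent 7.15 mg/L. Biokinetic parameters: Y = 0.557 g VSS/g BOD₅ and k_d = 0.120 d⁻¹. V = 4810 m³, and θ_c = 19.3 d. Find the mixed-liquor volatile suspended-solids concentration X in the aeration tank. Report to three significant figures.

From V·X·(1 + k_d·θ_c) = Y·Q·(S₀ − S)·θ_c: X = 0.557 × 760 × (2350 − 7.15) × 19.3 / [4810 × (1 + 0.120 × 19.3)] = 1200 mg/L.

X ≈ 1200 mg/L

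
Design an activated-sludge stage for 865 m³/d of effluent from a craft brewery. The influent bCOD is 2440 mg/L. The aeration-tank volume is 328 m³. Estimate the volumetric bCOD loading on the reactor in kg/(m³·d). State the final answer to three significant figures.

Applied bCOD load per unit volume = Q·S₀/V = (865 × 2440/1000)/328.0 = 6.435 kg bCOD·m⁻³·d⁻¹.

L_v ≈ 6.43 kg bCOD/(m³·d)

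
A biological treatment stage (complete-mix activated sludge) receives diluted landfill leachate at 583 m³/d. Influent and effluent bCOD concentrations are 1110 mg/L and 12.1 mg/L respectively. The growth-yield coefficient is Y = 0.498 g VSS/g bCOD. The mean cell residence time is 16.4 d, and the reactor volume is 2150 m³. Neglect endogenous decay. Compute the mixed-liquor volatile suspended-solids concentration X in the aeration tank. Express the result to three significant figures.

X ≈ 2430 mg/L

X = Y·Q·ΔS·θ_c / V = 0.498 × 583 × (1110 − 12.1) × 16.4 / 2150 = 2431 mg/L.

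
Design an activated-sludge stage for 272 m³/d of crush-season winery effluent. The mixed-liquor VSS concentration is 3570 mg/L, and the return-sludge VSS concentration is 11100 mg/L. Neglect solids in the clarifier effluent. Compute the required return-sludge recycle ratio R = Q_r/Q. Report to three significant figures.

R ≈ 0.474

R = Q_r/Q = X/(X_r − X) = 3570 / (11100 − 3570) = 0.4741.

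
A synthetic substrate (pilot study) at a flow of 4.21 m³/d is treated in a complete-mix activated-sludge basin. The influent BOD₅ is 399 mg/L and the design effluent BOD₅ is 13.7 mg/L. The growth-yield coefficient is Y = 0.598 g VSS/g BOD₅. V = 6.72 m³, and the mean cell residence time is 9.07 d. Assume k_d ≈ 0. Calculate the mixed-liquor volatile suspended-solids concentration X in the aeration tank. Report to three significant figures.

X ≈ 1310 mg/L

X = Y·Q·ΔS·θ_c / V = 0.598 × 4.21 × (399 − 13.7) × 9.07 / 6.72 = 1309 mg/L.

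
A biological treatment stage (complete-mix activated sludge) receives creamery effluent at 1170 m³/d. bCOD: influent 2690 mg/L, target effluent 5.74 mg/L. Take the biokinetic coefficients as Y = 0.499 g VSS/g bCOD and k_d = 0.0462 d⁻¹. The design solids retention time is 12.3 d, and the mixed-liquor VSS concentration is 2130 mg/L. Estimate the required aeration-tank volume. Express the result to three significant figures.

Steady-state biomass mass balance: V·X·(1 + k_d·θ_c) = Y·Q·(S₀ − S)·θ_c, so V = 0.499 × 1170 × (2690 − 5.74) × 12.3 / [2130 × (1 + 0.0462 × 12.3)] = 1.93×10^7 / 3340 = 5771 m³.

V ≈ 5770 m³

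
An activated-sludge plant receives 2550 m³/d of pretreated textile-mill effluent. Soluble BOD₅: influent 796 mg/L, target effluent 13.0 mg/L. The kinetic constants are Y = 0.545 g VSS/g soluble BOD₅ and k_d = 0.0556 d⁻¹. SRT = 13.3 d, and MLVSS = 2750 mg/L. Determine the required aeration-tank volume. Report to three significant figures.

From the SRT design equation V = Y Q (S₀−S) θ_c / [X (1 + k_d θ_c)] = 0.545 × 2550 × (796 − 13.0) × 13.3 / [2750 × (1 + 0.0556 × 13.3)] = 1.45×10^7 / 4784 = 3026 m³.

V ≈ 3030 m³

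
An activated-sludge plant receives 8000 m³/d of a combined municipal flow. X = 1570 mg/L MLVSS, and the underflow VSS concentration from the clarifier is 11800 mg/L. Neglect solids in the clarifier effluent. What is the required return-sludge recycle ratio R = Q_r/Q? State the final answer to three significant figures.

R ≈ 0.153

Solids balance on the clarifier gives (1+R)X = R·X_r, so R = X/(X_r − X) = 1570 / (11800 − 1570) = 0.1535.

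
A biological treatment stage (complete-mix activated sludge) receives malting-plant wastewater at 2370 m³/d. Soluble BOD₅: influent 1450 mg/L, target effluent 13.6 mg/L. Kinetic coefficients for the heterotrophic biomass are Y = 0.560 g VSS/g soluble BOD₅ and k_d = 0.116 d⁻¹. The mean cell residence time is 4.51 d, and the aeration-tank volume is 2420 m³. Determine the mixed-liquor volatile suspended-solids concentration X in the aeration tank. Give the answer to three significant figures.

Solving the biomass balance for X: X = Y Q (S₀−S) θ_c / [V (1+k_d θ_c)] = 0.560 × 2370 × (1450 − 13.6) × 4.51 / [2420 × (1 + 0.116 × 4.51)] = 2333 mg/L.

X ≈ 2330 mg/L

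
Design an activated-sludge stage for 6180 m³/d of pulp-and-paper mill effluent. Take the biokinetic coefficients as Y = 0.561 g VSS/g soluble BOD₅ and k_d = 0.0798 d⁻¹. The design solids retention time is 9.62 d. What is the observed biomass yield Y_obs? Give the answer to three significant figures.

Correct the yield for decay: Y_obs = Y/(1 + k_d θ_c) = 0.561 / (1 + 0.0798 × 9.62) = 0.561 / 1.768 = 0.3174.

Y_obs ≈ 0.317 g VSS/g soluble BOD₅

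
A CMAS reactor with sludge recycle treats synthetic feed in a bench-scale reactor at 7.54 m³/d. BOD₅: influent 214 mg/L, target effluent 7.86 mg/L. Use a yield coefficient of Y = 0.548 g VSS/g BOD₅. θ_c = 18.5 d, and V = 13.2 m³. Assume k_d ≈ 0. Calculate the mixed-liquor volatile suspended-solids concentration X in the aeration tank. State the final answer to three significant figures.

X ≈ 1190 mg/L

Without decay, X = Y Q (S₀−S) θ_c / V = 0.548 × 7.54 × (214 − 7.86) × 18.5 / 13.2 = 1194 mg/L.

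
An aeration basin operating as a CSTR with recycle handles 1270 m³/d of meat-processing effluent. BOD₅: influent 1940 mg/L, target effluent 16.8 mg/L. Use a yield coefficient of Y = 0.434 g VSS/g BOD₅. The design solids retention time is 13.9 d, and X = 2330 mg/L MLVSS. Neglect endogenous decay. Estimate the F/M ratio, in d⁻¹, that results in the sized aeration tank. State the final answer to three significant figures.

V·X = Y·Q·ΔS·θ_c gives V = 0.434 × 1270 × (1940 − 16.8) × 13.9 / 2330 = 6324 m³.
F/M = applied load / biomass = Q·S₀/(V·X) = 1270 × 1940 / (6324 × 2330) = 0.1672 d⁻¹.

F/M ≈ 0.167 d⁻¹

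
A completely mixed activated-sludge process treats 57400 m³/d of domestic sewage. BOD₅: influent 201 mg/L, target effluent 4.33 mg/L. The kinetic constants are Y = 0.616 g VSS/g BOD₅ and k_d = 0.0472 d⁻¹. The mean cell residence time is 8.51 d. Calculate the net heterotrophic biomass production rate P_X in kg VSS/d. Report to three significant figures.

Observed yield with endogenous decay: Y_obs = Y / (1 + k_d·θ_c) = 0.616 / (1 + 0.0472 × 8.51) = 0.616 / 1.402 = 0.4395 g VSS/g BOD₅.
Mass of BOD₅ removed per day: Q(S₀ − S) = 57400 × 196.7 g/m³ = 11289 kg/d.
So the net sludge growth is P_X = 0.4395 × 11289 = 4961 kg VSS/d.

P_X ≈ 4960 kg VSS/d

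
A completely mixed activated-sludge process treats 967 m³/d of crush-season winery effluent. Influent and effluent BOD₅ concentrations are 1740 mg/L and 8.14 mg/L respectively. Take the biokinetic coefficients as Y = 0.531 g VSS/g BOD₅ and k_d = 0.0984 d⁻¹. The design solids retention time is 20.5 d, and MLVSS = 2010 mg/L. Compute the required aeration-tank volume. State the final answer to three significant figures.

V ≈ 3010 m³

From the SRT design equation V = Y Q (S₀−S) θ_c / [X (1 + k_d θ_c)] = 0.531 × 967 × (1740 − 8.14) × 20.5 / [2010 × (1 + 0.0984 × 20.5)] = 1.82×10^7 / 6065 = 3006 m³.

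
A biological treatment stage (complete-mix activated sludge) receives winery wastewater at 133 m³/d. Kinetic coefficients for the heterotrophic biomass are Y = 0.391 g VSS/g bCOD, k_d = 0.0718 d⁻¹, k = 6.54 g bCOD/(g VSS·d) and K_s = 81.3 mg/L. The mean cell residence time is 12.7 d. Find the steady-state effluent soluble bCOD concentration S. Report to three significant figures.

S ≈ 5.09 mg/L

Effluent substrate depends only on kinetics and SRT: S = K_s(1 + k_d θ_c) / [θ_c(Yk − k_d) − 1] = 81.3 × (1 + 0.0718 × 12.7) / [12.7 × (0.391 × 6.54 − 0.0718) − 1] = 155.4 / 30.56 = 5.086 mg/L.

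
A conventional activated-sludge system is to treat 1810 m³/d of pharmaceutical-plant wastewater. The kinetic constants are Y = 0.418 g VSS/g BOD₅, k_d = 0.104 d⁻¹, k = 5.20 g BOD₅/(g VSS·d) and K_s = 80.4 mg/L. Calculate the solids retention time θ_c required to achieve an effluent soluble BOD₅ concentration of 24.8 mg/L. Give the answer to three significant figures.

θ_c ≈ 2.45 d

At the target effluent, Y k S/(K_s+S) = 0.418×5.20×24.8/105.2 = 0.5124 d⁻¹.
Then 1/θ_c = μ − k_d = 0.5124 − 0.104 = 0.4084 d⁻¹, giving θ_c = 2.449 d.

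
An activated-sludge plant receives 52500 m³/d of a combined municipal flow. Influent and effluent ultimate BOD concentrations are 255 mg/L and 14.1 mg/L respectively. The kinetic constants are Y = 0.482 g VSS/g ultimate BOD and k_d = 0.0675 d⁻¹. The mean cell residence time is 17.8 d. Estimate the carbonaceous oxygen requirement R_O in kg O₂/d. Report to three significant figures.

Correct the yield for decay: Y_obs = Y/(1 + k_d θ_c) = 0.482 / (1 + 0.0675 × 17.8) = 0.482 / 2.202 = 0.2189.
Q·(S₀ − S) = 52500 × (255 − 14.1) × 10⁻³ = 12647 kg/d removed.
Biomass synthesised: P_X = Y_obs × 12647 = 2769 kg VSS/d.
Carbonaceous O₂ demand = substrate oxidised − cell-mass equivalent = 12647 − 1.42 × 2769 = 8715 kg O₂/d.

R_O ≈ 8720 kg O₂/d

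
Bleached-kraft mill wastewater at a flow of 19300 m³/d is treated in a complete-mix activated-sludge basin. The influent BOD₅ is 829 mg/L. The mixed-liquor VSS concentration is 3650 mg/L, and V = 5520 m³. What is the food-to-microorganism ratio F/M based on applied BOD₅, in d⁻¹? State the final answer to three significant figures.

F/M = Q·S₀ / (V·X) = 19300 × 829 / (5520 × 3650) = 0.7941 g BOD₅·(g VSS·d)⁻¹.

F/M ≈ 0.794 d⁻¹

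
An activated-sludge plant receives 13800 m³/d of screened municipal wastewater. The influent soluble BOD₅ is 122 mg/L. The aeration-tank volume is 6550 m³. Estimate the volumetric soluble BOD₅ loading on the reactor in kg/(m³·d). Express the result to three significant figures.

Volumetric loading L_v = Q·S₀ / V = 13800 × 122 g/m³ / 6550 m³ = 257.0 g/(m³·d) = 0.2570 kg soluble BOD₅/(m³·d).

L_v ≈ 0.257 kg soluble BOD₅/(m³·d)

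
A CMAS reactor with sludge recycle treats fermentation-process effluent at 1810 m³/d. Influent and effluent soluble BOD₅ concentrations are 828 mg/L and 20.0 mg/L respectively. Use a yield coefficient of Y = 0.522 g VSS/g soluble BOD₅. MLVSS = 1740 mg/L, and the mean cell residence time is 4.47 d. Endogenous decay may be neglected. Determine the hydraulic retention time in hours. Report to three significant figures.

τ ≈ 26.0 h

V·X = Y·Q·ΔS·θ_c gives V = 0.522 × 1810 × (828 − 20.0) × 4.47 / 1740 = 1961 m³.
τ = V/Q = 1961/1810 = 1.084 d, or 26.00 h.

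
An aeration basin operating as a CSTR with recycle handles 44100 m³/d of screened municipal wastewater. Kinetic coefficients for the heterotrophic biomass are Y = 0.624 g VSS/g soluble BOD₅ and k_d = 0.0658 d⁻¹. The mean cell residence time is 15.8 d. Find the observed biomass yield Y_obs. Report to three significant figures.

Y_obs = Y / (1 + k_d θ_c) = 0.624 / (1 + 0.0658 × 15.8) = 0.624 / 2.040 = 0.3059.

Y_obs ≈ 0.306 g VSS/g soluble BOD₅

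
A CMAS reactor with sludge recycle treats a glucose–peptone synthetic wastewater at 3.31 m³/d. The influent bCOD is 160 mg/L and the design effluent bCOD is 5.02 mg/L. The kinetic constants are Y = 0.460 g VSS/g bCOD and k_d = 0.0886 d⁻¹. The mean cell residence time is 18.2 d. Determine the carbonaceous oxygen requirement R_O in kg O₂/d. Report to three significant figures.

R_O ≈ 0.385 kg O₂/d

Correct the yield for decay: Y_obs = Y/(1 + k_d θ_c) = 0.460 / (1 + 0.0886 × 18.2) = 0.460 / 2.613 = 0.1761.
Substrate removed = Q·(S₀ − S) = 3.31 m³/d × (160 − 5.02) g/m³ = 5.13×10^2 g/d = 0.5130 kg/d.
Biomass synthesised: P_X = Y_obs × 0.5130 = 0.09032 kg VSS/d.
R_O = Q·(S₀ − S) − 1.42·P_X = 0.5130 − 1.42 × 0.09032 = 0.3847 kg O₂/d.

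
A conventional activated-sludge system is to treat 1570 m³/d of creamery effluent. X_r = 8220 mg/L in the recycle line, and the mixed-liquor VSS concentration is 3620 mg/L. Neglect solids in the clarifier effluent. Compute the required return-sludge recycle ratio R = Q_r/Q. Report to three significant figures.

Solids balance on the clarifier gives (1+R)X = R·X_r, so R = X/(X_r − X) = 3620 / (8220 − 3620) = 0.7870.

R ≈ 0.787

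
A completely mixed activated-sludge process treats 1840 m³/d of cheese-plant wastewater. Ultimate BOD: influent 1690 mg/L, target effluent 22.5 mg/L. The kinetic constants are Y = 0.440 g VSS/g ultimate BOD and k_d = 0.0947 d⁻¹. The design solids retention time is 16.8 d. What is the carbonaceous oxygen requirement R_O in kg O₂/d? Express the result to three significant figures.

Correct the yield for decay: Y_obs = Y/(1 + k_d θ_c) = 0.440 / (1 + 0.0947 × 16.8) = 0.440 / 2.591 = 0.1698.
Mass of ultimate BOD removed per day: Q(S₀ − S) = 1840 × 1668 g/m³ = 3068 kg/d.
Net sludge production P_X = 0.1698 × 3068 = 521.0 kg VSS/d.
R_O = Q·(S₀ − S) − 1.42·P_X = 3068 − 1.42 × 521.0 = 2328 kg O₂/d.

R_O ≈ 2330 kg O₂/d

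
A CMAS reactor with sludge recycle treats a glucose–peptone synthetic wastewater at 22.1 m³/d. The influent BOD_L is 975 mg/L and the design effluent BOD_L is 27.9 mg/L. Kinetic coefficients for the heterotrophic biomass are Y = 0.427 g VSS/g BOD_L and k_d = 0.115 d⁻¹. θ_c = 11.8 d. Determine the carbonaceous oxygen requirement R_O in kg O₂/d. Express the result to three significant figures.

The observed yield is Y_obs = Y/(1 + k_d·θ_c) = 0.427 / (1 + 0.115 × 11.8) = 0.427 / 2.357 = 0.1812 g VSS per g BOD_L removed.
Mass of BOD_L removed per day: Q(S₀ − S) = 22.1 × 947.1 g/m³ = 20.93 kg/d.
Biomass synthesised: P_X = Y_obs × 20.93 = 3.792 kg VSS/d.
R_O = Q·(S₀ − S) − 1.42·P_X = 20.93 − 1.42 × 3.792 = 15.55 kg O₂/d.

R_O ≈ 15.5 kg O₂/d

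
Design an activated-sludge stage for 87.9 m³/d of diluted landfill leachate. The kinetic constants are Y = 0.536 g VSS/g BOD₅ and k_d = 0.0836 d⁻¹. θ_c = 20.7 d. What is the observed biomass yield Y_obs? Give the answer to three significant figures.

Y_obs ≈ 0.196 g VSS/g BOD₅

The observed yield is Y_obs = Y/(1 + k_d·θ_c) = 0.536 / (1 + 0.0836 × 20.7) = 0.536 / 2.731 = 0.1963 g VSS per g BOD₅ removed.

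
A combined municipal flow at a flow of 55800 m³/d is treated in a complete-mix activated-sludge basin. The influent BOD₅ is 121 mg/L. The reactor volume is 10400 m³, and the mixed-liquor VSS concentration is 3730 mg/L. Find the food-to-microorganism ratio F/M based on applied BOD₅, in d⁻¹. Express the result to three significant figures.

F/M ≈ 0.174 d⁻¹

Food-to-microorganism ratio F/M = Q S₀ / (V X) = 55800 × 121 / (10400 × 3730) = 0.1741 d⁻¹.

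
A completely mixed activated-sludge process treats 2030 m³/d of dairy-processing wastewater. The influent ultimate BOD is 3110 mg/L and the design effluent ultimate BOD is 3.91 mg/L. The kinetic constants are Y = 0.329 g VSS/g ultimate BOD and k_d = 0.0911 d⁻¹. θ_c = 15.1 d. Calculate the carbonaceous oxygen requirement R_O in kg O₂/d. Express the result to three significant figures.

R_O ≈ 5070 kg O₂/d

Observed yield with endogenous decay: Y_obs = Y / (1 + k_d·θ_c) = 0.329 / (1 + 0.0911 × 15.1) = 0.329 / 2.376 = 0.1385 g VSS/g ultimate BOD.
Mass of ultimate BOD removed per day: Q(S₀ − S) = 2030 × 3106 g/m³ = 6305 kg/d.
Net sludge production P_X = 0.1385 × 6305 = 873.2 kg VSS/d.
R_O = Q·ΔS − 1.42 P_X = 6305 − 1240 = 5065 kg O₂/d.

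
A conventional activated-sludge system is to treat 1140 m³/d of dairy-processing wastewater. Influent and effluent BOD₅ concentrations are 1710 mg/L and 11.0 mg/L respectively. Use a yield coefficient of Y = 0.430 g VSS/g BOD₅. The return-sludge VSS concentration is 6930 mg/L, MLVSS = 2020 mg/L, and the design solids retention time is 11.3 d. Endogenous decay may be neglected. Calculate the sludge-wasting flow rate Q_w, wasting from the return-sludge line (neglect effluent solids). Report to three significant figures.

V·X = Y·Q·ΔS·θ_c gives V = 0.430 × 1140 × (1710 − 11.0) × 11.3 / 2020 = 4659 m³.
Wasting from the return line (neglecting effluent solids): Q_w = V·X / (θ_c·X_r) = 4659 × 2020 / (11.3 × 6930) = 120.2 m³/d.

Q_w ≈ 120 m³/d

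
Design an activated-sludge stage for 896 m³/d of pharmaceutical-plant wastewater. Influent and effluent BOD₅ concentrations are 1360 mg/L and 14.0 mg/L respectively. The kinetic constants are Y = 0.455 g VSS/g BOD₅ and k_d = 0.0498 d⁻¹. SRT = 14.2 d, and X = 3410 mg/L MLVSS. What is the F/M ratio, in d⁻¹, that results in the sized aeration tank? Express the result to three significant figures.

F/M ≈ 0.267 d⁻¹

Steady-state biomass mass balance: V·X·(1 + k_d·θ_c) = Y·Q·(S₀ − S)·θ_c, so V = 0.455 × 896 × (1360 − 14.0) × 14.2 / [3410 × (1 + 0.0498 × 14.2)] = 7.79×10^6 / 5821 = 1339 m³.
Food-to-microorganism ratio F/M = Q S₀ / (V X) = 896 × 1360 / (1339 × 3410) = 0.2670 d⁻¹.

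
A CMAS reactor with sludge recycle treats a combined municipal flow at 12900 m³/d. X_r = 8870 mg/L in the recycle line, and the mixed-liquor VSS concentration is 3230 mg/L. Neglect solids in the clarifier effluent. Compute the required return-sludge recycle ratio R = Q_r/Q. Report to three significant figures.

R ≈ 0.573

Mass balance around the secondary clarifier (neglecting effluent solids): R = X / (X_r − X) = 3230 / (8870 − 3230) = 0.5727.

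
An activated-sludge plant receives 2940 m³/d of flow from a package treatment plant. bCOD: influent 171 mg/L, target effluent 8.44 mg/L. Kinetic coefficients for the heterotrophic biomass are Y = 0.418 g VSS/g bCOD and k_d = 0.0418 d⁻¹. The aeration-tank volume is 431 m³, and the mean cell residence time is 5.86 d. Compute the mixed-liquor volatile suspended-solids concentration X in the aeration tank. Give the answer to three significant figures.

X = Y·Q·ΔS·θ_c / [V·(1 + k_d θ_c)] = 0.418 × 2940 × (171 − 8.44) × 5.86 / [431 × (1 + 0.0418 × 5.86)] = 2182 mg/L.

X ≈ 2180 mg/L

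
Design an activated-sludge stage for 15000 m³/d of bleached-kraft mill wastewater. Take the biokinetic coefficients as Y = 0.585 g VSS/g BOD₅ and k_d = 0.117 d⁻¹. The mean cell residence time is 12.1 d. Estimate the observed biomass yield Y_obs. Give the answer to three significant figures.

Y_obs ≈ 0.242 g VSS/g BOD₅

Correct the yield for decay: Y_obs = Y/(1 + k_d θ_c) = 0.585 / (1 + 0.117 × 12.1) = 0.585 / 2.416 = 0.2422.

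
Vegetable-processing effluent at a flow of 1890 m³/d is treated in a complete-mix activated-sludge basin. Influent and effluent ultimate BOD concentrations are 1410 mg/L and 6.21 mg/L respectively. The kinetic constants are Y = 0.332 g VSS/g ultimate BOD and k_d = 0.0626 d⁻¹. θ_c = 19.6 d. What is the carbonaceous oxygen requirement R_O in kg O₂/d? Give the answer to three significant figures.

Y_obs = Y / (1 + k_d θ_c) = 0.332 / (1 + 0.0626 × 19.6) = 0.332 / 2.227 = 0.1491.
Q·(S₀ − S) = 1890 × (1410 − 6.21) × 10⁻³ = 2653 kg/d removed.
Biomass synthesised: P_X = Y_obs × 2653 = 395.5 kg VSS/d.
R_O = Q·ΔS − 1.42 P_X = 2653 − 561.7 = 2091 kg O₂/d.

R_O ≈ 2090 kg O₂/d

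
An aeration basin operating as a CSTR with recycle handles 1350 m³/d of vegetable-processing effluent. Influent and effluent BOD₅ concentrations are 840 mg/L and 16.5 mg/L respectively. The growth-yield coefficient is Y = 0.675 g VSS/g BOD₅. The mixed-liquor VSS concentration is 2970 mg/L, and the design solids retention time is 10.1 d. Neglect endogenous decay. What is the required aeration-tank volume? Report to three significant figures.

V ≈ 2550 m³

Biomass mass balance (decay neglected): V·X = Y·Q·(S₀ − S)·θ_c, so V = 0.675 × 1350 × (840 − 16.5) × 10.1 / 2970 = 2552 m³.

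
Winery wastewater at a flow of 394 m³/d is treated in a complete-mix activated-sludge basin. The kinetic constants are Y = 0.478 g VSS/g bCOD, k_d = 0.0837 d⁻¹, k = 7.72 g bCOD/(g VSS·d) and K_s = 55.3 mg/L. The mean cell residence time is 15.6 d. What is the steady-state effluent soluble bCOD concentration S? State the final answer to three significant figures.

S ≈ 2.31 mg/L

From the Monod/SRT balance for a CMAS, S = K_s·(1+k_d θ_c)/[θ_c·(Y k − k_d) − 1] = 55.3 × (1 + 0.0837 × 15.6) / [15.6 × (0.478 × 7.72 − 0.0837) − 1] = 127.5 / 55.26 = 2.307 mg/L.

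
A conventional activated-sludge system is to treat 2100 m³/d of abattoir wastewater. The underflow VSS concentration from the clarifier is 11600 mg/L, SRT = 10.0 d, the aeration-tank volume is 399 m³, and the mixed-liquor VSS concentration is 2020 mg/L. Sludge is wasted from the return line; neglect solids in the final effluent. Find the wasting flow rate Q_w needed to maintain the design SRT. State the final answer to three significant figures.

Wasting from the return line (neglecting effluent solids): Q_w = V·X / (θ_c·X_r) = 399.0 × 2020 / (10.0 × 11600) = 6.948 m³/d.

Q_w ≈ 6.95 m³/d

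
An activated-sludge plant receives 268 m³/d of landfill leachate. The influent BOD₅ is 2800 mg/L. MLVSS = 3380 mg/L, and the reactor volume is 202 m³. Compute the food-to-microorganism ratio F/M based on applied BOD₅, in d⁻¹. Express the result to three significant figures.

F/M = Q·S₀ / (V·X) = 268 × 2800 / (202.0 × 3380) = 1.099 g BOD₅·(g VSS·d)⁻¹.

F/M ≈ 1.10 d⁻¹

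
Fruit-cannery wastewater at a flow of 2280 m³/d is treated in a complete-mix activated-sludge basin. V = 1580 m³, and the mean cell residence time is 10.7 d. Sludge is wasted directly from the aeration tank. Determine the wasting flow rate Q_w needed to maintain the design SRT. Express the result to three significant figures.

Q_w ≈ 148 m³/d

With mixed-liquor wasting, θ_c = V/Q_w, so Q_w = V/θ_c = 1580/10.7 = 147.7 m³/d.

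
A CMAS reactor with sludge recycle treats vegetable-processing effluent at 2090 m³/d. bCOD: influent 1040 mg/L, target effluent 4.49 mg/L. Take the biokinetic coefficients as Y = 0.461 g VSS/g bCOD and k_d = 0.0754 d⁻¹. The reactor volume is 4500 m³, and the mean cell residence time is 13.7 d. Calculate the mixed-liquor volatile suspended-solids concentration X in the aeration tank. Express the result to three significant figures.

From V·X·(1 + k_d·θ_c) = Y·Q·(S₀ − S)·θ_c: X = 0.461 × 2090 × (1040 − 4.49) × 13.7 / [4500 × (1 + 0.0754 × 13.7)] = 1494 mg/L.

X ≈ 1490 mg/L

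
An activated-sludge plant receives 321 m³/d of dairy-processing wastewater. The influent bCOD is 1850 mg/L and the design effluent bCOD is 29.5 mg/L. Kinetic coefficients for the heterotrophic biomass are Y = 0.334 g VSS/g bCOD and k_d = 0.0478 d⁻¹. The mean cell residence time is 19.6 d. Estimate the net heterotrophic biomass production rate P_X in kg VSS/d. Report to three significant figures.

P_X ≈ 101 kg VSS/d

Observed yield with endogenous decay: Y_obs = Y / (1 + k_d·θ_c) = 0.334 / (1 + 0.0478 × 19.6) = 0.334 / 1.937 = 0.1724 g VSS/g bCOD.
Mass of bCOD removed per day: Q(S₀ − S) = 321 × 1820 g/m³ = 584.4 kg/d.
So the net sludge growth is P_X = 0.1724 × 584.4 = 100.8 kg VSS/d.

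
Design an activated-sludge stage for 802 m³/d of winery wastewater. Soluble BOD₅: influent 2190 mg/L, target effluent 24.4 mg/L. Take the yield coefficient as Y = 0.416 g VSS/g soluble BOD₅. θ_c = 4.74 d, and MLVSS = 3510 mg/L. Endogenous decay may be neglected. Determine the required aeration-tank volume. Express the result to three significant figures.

V ≈ 976 m³

V·X = Y·Q·ΔS·θ_c gives V = 0.416 × 802 × (2190 − 24.4) × 4.74 / 3510 = 975.7 m³.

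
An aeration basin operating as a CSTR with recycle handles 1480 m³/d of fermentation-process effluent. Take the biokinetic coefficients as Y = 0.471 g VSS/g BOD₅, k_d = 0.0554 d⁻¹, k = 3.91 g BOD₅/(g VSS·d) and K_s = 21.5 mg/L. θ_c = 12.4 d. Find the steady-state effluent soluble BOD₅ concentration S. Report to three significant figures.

From the Monod/SRT balance for a CMAS, S = K_s·(1+k_d θ_c)/[θ_c·(Y k − k_d) − 1] = 21.5 × (1 + 0.0554 × 12.4) / [12.4 × (0.471 × 3.91 − 0.0554) − 1] = 36.27 / 21.15 = 1.715 mg/L.

S ≈ 1.71 mg/L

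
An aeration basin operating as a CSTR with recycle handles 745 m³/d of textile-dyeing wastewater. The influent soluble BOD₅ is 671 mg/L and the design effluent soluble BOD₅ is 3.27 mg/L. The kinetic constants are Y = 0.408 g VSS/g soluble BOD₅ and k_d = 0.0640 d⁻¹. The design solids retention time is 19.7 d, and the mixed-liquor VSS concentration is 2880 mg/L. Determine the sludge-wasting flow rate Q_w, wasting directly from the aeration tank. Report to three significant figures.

Q_w ≈ 31.2 m³/d

Rearranging the biomass balance for a CMAS with decay, V = Y·Q·ΔS·θ_c / [X·(1+k_d θ_c)] = 0.408 × 745 × (671 − 3.27) × 19.7 / [2880 × (1 + 0.0640 × 19.7)] = 4×10^6 / 6511 = 614.1 m³.
Wasting from the aeration tank: Q_w = V / θ_c = 614.1 / 19.7 = 31.17 m³/d.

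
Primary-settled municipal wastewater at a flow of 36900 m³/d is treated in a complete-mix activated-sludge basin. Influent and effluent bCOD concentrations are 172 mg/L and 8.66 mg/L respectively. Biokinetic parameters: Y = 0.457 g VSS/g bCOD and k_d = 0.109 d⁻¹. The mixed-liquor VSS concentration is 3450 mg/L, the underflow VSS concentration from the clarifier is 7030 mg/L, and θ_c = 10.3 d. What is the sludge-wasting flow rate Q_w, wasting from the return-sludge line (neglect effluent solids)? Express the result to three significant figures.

From the SRT design equation V = Y Q (S₀−S) θ_c / [X (1 + k_d θ_c)] = 0.457 × 36900 × (172 − 8.66) × 10.3 / [3450 × (1 + 0.109 × 10.3)] = 2.84×10^7 / 7323 = 3874 m³.
Wasting from the return line (neglecting effluent solids): Q_w = V·X / (θ_c·X_r) = 3874 × 3450 / (10.3 × 7030) = 184.6 m³/d.

Q_w ≈ 185 m³/d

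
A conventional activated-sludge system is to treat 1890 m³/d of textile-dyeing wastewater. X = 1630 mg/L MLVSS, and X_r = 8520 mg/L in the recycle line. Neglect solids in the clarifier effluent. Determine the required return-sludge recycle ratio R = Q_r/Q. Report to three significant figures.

R ≈ 0.237

Mass balance around the secondary clarifier (neglecting effluent solids): R = X / (X_r − X) = 1630 / (8520 − 1630) = 0.2366.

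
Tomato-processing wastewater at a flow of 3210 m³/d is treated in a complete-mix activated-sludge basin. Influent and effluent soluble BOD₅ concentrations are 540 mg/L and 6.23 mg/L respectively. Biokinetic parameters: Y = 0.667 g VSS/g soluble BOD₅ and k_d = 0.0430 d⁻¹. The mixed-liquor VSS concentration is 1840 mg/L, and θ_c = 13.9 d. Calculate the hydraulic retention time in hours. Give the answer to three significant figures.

Steady-state biomass mass balance: V·X·(1 + k_d·θ_c) = Y·Q·(S₀ − S)·θ_c, so V = 0.667 × 3210 × (540 − 6.23) × 13.9 / [1840 × (1 + 0.0430 × 13.9)] = 1.59×10^7 / 2940 = 5404 m³.
HRT = V/Q = 5404 m³ / 3210 m³·d⁻¹ = 1.683 d × 24 = 40.40 h.

τ ≈ 40.4 h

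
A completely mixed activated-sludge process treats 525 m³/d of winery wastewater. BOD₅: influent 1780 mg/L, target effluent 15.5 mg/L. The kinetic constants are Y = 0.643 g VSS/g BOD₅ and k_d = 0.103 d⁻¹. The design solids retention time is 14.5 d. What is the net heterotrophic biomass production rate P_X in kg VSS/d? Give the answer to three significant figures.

Correct the yield for decay: Y_obs = Y/(1 + k_d θ_c) = 0.643 / (1 + 0.103 × 14.5) = 0.643 / 2.494 = 0.2579.
Q·(S₀ − S) = 525 × (1780 − 15.5) × 10⁻³ = 926.4 kg/d removed.
Net biomass production P_X = Y_obs × Q·(S₀ − S) = 0.2579 × 926.4 = 238.9 kg VSS/d.

P_X ≈ 239 kg VSS/d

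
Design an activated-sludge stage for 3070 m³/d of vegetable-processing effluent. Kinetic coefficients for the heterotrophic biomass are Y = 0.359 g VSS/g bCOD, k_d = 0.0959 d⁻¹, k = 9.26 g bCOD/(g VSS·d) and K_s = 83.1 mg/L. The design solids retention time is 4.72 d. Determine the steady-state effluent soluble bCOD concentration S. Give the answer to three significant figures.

For a completely mixed reactor with recycle the Lawrence–McCarty relation gives S = K_s·(1 + k_d·θ_c) / [θ_c·(Y·k − k_d) − 1] = 83.1 × (1 + 0.0959 × 4.72) / [4.72 × (0.359 × 9.26 − 0.0959) − 1] = 120.7 / 14.24 = 8.478 mg/L.

S ≈ 8.48 mg/L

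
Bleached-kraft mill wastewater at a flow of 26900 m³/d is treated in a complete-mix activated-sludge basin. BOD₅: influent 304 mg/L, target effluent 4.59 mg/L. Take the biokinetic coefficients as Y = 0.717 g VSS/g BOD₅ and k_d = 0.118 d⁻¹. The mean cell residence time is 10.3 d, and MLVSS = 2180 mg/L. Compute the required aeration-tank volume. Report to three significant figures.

V ≈ 12300 m³

From the SRT design equation V = Y Q (S₀−S) θ_c / [X (1 + k_d θ_c)] = 0.717 × 26900 × (304 − 4.59) × 10.3 / [2180 × (1 + 0.118 × 10.3)] = 5.95×10^7 / 4830 = 12316 m³.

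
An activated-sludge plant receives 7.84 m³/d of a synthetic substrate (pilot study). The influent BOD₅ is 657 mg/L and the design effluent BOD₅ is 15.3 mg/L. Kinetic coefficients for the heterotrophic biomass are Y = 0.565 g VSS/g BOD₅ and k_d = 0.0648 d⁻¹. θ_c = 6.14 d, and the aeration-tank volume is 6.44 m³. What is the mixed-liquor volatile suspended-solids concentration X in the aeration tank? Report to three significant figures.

X = Y·Q·ΔS·θ_c / [V·(1 + k_d θ_c)] = 0.565 × 7.84 × (657 − 15.3) × 6.14 / [6.44 × (1 + 0.0648 × 6.14)] = 1939 mg/L.

X ≈ 1940 mg/L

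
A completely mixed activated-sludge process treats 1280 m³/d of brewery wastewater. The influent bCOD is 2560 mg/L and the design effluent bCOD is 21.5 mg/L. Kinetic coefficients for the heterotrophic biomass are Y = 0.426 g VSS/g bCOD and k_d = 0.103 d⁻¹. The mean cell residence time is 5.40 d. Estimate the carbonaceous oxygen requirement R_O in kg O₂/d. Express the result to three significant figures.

Observed yield with endogenous decay: Y_obs = Y / (1 + k_d·θ_c) = 0.426 / (1 + 0.103 × 5.40) = 0.426 / 1.556 = 0.2737 g VSS/g bCOD.
Mass of bCOD removed per day: Q(S₀ − S) = 1280 × 2538 g/m³ = 3249 kg/d.
P_X = Y_obs·Q·(S₀ − S) = 0.2737 × 3249 = 889.5 kg VSS/d.
R_O = Q·ΔS − 1.42 P_X = 3249 − 1263 = 1986 kg O₂/d.

R_O ≈ 1990 kg O₂/d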